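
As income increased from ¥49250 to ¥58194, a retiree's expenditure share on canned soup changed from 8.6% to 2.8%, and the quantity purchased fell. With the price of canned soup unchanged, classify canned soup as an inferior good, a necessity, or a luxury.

Quantity demanded falls as income rises, so η < 0.

inferior good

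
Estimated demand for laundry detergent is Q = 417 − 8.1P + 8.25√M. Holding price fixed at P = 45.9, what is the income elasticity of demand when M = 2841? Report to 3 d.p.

At P = 45.9, M = 2841: Q = 484.944.
Holding P constant, ∂Q/∂M = 8.25/(2√M) = 0.0773906.
η_M = (∂Q/∂M)·(M/Q) = 0.0773906 × (2841/484.944) = 0.453.

0.453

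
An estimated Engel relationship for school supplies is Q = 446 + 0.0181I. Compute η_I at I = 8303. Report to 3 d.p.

At I = 8303: Q = 596.284.
dQ/dI = 0.0181.
η = (dQ/dI)·(I/Q) = 0.0181 × (8303/596.284) = 0.252.

0.252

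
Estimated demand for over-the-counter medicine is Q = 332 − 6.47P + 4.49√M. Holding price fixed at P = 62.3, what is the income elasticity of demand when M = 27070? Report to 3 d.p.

At P = 62.3, M = 27070: Q = 667.657.
Holding P constant, ∂Q/∂M = 4.49/(2√M) = 0.013645.
η_M = (∂Q/∂M)·(M/Q) = 0.013645 × (27070/667.657) = 0.553.

0.553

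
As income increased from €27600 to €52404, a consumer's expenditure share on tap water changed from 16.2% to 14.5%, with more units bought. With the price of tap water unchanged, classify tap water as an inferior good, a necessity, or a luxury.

necessity

Quantity rises but the budget share falls as income rises, so 0 < η < 1.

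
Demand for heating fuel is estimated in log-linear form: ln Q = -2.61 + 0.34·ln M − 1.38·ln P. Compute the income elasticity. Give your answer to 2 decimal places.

0.34

In a log-linear demand, the coefficient on ln M is the income elasticity.
So η = 0.34.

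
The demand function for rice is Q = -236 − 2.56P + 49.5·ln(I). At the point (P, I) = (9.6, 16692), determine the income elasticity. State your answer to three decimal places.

At P = 9.6, I = 16692: Q = 220.697.
Holding P constant, ∂Q/∂I = 49.5/I = 0.00296549.
η_I = (∂Q/∂I)·(I/Q) = 0.00296549 × (16692/220.697) = 0.224.

0.224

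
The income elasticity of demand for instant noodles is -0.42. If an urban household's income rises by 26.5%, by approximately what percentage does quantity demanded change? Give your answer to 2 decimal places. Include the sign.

-11.13%

%ΔQ ≈ η × %ΔI = -0.42 × 26.5% = -11.13%.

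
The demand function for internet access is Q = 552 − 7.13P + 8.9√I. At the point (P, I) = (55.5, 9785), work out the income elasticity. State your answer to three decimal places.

At P = 55.5, I = 9785: Q = 1036.666.
Holding P constant, ∂Q/∂I = 8.9/(2√I) = 0.0449862.
η_I = (∂Q/∂I)·(I/Q) = 0.0449862 × (9785/1036.666) = 0.425.

0.425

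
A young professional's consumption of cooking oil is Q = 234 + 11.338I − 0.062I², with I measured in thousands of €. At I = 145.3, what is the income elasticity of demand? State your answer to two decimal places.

-1.70

At I = 145.3: Q = 572.4618.
dQ/dI = 11.338 − 0.124I = -6.67920.
η = (dQ/dI)·(I/Q) = -6.67920 × (145.3/572.4618) = -1.70.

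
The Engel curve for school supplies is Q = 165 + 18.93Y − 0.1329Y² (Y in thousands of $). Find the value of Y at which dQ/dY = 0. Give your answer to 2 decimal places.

dQ/dY = 18.93 − 0.2658Y.
The good is inferior where dQ/dY < 0. Setting dQ/dY = 0 gives Y = 18.93 / 0.2658 = 71.22.

71.22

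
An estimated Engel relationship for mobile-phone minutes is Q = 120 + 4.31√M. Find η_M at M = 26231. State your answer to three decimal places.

At M = 26231: Q = 818.047.
dQ/dM = 4.31/(2√M) = 0.0133058 at this income.
η = (dQ/dM)·(M/Q) = 0.0133058 × (26231/818.047) = 0.427.

0.427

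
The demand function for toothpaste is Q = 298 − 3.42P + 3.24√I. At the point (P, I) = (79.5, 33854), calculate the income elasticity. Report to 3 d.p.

At P = 79.5, I = 33854: Q = 622.252.
Holding P constant, ∂Q/∂I = 3.24/(2√I) = 0.00880461.
η_I = (∂Q/∂I)·(I/Q) = 0.00880461 × (33854/622.252) = 0.479.

0.479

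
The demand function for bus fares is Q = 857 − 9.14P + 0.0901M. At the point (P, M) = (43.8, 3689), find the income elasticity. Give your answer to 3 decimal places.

At P = 43.8, M = 3689: Q = 789.047.
Holding P constant, ∂Q/∂M = 0.0901.
η_M = (∂Q/∂M)·(M/Q) = 0.0901 × (3689/789.047) = 0.421.

0.421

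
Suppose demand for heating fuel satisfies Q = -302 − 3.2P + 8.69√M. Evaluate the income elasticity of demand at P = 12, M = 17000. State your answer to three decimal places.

At P = 12, M = 17000: Q = 792.637.
Holding P constant, ∂Q/∂M = 8.69/(2√M) = 0.0333246.
η_M = (∂Q/∂M)·(M/Q) = 0.0333246 × (17000/792.637) = 0.715.

0.715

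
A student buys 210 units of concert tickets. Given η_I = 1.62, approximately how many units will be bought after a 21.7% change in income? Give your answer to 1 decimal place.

283.8

%ΔQ ≈ η × %ΔI = 1.62 × 21.7% = 35.154%.
New Q ≈ 210 × (1 + 0.35154) = 283.8.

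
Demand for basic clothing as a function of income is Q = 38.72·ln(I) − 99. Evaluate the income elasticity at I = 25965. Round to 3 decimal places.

0.131

At I = 25965: Q = 294.570.
dQ/dI = 38.72/I = 0.00149124 at this income.
η = (dQ/dI)·(I/Q) = 0.00149124 × (25965/294.570) = 0.131.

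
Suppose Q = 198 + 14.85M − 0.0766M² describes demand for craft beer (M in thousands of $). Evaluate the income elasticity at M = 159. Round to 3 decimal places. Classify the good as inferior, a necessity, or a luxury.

At M = 159: Q = 622.6254.
dQ/dM = 14.85 − 0.1532M = -9.50880.
η = (dQ/dM)·(M/Q) = -9.50880 × (159/622.6254) = -2.428.
η < 0 ⇒ inferior good.

-2.428 (inferior good)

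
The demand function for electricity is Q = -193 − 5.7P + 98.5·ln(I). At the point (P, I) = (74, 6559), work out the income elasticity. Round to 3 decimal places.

At P = 74, I = 6559: Q = 250.876.
Holding P constant, ∂Q/∂I = 98.5/I = 0.0150175.
η_I = (∂Q/∂I)·(I/Q) = 0.0150175 × (6559/250.876) = 0.393.

0.393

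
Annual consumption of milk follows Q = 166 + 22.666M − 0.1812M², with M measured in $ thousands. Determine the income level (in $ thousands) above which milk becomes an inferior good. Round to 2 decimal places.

62.54

dQ/dM = 22.666 − 0.3624M.
The good is inferior where dQ/dM < 0. Setting dQ/dM = 0 gives M = 22.666 / 0.3624 = 62.54.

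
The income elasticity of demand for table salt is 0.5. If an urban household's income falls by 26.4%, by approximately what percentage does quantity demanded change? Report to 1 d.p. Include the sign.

%ΔQ ≈ η × %ΔI = 0.5 × (-26.4%) = -13.2%.

-13.2%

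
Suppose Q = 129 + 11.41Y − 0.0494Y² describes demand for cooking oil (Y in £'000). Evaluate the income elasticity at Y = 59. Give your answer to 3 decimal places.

0.522

At Y = 59: Q = 630.2286.
dQ/dY = 11.41 − 0.0988Y = 5.58080.
η = (dQ/dY)·(Y/Q) = 5.58080 × (59/630.2286) = 0.522.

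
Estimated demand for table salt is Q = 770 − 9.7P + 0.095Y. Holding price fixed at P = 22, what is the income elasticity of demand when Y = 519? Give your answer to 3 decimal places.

At P = 22, Y = 519: Q = 605.905.
Holding P constant, ∂Q/∂Y = 0.095.
η_Y = (∂Q/∂Y)·(Y/Q) = 0.095 × (519/605.905) = 0.081.

0.081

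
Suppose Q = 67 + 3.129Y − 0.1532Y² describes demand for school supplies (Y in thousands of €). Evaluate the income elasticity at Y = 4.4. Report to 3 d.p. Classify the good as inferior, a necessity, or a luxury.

0.101 (necessity)

At Y = 4.4: Q = 77.8016.
dQ/dY = 3.129 − 0.3064Y = 1.78084.
η = (dQ/dY)·(Y/Q) = 1.78084 × (4.4/77.8016) = 0.101.
0 < η < 1 ⇒ necessity.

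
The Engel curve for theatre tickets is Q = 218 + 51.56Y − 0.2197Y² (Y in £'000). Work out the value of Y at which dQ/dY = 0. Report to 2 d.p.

117.34

dQ/dY = 51.56 − 0.4394Y.
The good is inferior where dQ/dY < 0. Setting dQ/dY = 0 gives Y = 51.56 / 0.4394 = 117.34.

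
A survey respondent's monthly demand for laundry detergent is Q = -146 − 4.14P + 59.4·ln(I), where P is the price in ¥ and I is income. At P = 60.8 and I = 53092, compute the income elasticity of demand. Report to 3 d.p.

At P = 60.8, I = 53092: Q = 248.547.
Holding P constant, ∂Q/∂I = 59.4/I = 0.00111881.
η_I = (∂Q/∂I)·(I/Q) = 0.00111881 × (53092/248.547) = 0.239.

0.239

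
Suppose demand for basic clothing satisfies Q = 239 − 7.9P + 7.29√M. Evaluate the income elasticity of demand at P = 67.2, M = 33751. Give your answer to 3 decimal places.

0.639

At P = 67.2, M = 33751: Q = 1047.398.
Holding P constant, ∂Q/∂M = 7.29/(2√M) = 0.0198406.
η_M = (∂Q/∂M)·(M/Q) = 0.0198406 × (33751/1047.398) = 0.639.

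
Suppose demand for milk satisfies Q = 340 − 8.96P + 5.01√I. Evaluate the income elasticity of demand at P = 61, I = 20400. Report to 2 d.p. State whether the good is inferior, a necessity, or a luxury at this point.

At P = 61, I = 20400: Q = 509.011.
Holding P constant, ∂Q/∂I = 5.01/(2√I) = 0.0175385.
η_I = (∂Q/∂I)·(I/Q) = 0.0175385 × (20400/509.011) = 0.70.
Since 0 < η < 1, this is a necessity.

0.70 (necessity)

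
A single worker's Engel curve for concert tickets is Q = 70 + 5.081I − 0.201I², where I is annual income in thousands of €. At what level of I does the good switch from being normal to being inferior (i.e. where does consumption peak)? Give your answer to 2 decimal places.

12.64

dQ/dI = 5.081 − 0.402I.
The good is inferior where dQ/dI < 0. Setting dQ/dI = 0 gives I = 5.081 / 0.402 = 12.64.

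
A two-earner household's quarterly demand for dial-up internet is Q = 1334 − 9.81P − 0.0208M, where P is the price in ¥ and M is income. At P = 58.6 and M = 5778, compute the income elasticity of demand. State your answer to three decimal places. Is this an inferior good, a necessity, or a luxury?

At P = 58.6, M = 5778: Q = 638.952.
Holding P constant, ∂Q/∂M = −0.0208.
η_M = (∂Q/∂M)·(M/Q) = -0.0208 × (5778/638.952) = -0.188.
Since η < 0, this is an inferior good.

-0.188 (inferior good)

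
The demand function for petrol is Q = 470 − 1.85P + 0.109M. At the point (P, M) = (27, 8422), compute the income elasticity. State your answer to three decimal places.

At P = 27, M = 8422: Q = 1338.048.
Holding P constant, ∂Q/∂M = 0.109.
η_M = (∂Q/∂M)·(M/Q) = 0.109 × (8422/1338.048) = 0.686.

0.686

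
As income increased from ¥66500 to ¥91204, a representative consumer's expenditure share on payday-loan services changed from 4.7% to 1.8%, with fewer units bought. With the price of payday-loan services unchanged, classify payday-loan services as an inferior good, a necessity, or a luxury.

Quantity demanded falls as income rises, so η < 0.

inferior good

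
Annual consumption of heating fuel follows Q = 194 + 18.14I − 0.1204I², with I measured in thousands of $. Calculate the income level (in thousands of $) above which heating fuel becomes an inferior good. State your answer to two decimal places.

75.33

dQ/dI = 18.14 − 0.2408I.
The good is inferior where dQ/dI < 0. Setting dQ/dI = 0 gives I = 18.14 / 0.2408 = 75.33.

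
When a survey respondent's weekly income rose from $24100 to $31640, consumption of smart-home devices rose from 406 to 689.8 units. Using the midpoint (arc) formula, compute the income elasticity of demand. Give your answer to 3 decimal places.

1.915

ΔQ = 689.8 − 406 = 283.8; midpoint Q̄ = (406 + 689.8)/2 = 547.9.
ΔI = 31640 − 24100 = 7540; midpoint Ī = (24100 + 31640)/2 = 27870.
η = (ΔQ/Q̄) ÷ (ΔI/Ī) = (283.8/547.9) ÷ (7540/27870) = 1.915.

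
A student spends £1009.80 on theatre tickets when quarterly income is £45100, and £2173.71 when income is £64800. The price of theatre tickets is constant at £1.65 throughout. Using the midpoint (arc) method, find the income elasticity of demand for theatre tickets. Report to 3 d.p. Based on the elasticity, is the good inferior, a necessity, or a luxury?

2.040 (luxury)

With a constant price, Q₁ = 1009.80/1.65 = 612.000 and Q₂ = 2173.71/1.65 = 1317.400 (equivalently, work directly with expenditure since P cancels).
Midpoint %ΔQ = (2173.71 − 1009.80)/1591.76 = 0.73121; midpoint %ΔI = (64800 − 45100)/54950 = 0.35851.
η = 0.73121 / 0.35851 = 2.040.
η > 1 ⇒ luxury.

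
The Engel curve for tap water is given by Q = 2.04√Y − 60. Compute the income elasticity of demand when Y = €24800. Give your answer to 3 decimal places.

At Y = 24800: Q = 261.260.
dQ/dY = 2.04/(2√Y) = 0.00647701 at this income.
η = (dQ/dY)·(Y/Q) = 0.00647701 × (24800/261.260) = 0.615.

0.615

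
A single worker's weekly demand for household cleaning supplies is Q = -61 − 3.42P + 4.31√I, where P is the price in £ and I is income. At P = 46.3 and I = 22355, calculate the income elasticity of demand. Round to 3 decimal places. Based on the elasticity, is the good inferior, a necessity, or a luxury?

At P = 46.3, I = 22355: Q = 425.067.
Holding P constant, ∂Q/∂I = 4.31/(2√I) = 0.0144132.
η_I = (∂Q/∂I)·(I/Q) = 0.0144132 × (22355/425.067) = 0.758.
Since 0 < η < 1, this is a necessity.

0.758 (necessity)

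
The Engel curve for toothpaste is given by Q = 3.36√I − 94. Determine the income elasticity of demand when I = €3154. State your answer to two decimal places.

1.00

At I = 3154: Q = 94.699.
dQ/dI = 3.36/(2√I) = 0.0299143 at this income.
η = (dQ/dI)·(I/Q) = 0.0299143 × (3154/94.699) = 1.00.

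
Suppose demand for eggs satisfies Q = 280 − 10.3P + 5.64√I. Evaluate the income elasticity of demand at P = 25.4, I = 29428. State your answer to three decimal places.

0.491

At P = 25.4, I = 29428: Q = 985.899.
Holding P constant, ∂Q/∂I = 5.64/(2√I) = 0.0164387.
η_I = (∂Q/∂I)·(I/Q) = 0.0164387 × (29428/985.899) = 0.491.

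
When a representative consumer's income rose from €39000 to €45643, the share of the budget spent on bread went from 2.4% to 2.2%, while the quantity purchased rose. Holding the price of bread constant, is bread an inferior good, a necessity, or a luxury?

necessity

Quantity rises but the budget share falls as income rises, so 0 < η < 1.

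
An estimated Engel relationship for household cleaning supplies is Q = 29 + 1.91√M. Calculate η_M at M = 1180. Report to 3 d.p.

At M = 1180: Q = 94.611.
dQ/dM = 1.91/(2√M) = 0.0278011 at this income.
η = (dQ/dM)·(M/Q) = 0.0278011 × (1180/94.611) = 0.347.

0.347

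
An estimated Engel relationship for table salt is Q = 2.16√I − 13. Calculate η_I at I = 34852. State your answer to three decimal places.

At I = 34852: Q = 390.244.
dQ/dI = 2.16/(2√I) = 0.00578509 at this income.
η = (dQ/dI)·(I/Q) = 0.00578509 × (34852/390.244) = 0.517.

0.517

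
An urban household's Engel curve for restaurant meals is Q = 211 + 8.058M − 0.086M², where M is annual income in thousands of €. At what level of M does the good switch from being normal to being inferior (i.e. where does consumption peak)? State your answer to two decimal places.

dQ/dM = 8.058 − 0.172M.
The good is inferior where dQ/dM < 0. Setting dQ/dM = 0 gives M = 8.058 / 0.172 = 46.85.

46.85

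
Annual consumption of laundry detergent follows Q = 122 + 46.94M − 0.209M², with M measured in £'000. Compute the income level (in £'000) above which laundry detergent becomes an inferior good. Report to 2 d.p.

112.30

dQ/dM = 46.94 − 0.418M.
The good is inferior where dQ/dM < 0. Setting dQ/dM = 0 gives M = 46.94 / 0.418 = 112.30.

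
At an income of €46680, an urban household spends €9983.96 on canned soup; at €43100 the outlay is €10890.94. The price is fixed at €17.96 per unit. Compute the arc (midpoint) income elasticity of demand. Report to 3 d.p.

With a constant price, Q₁ = 9983.96/17.96 = 555.900 and Q₂ = 10890.94/17.96 = 606.400 (equivalently, work directly with expenditure since P cancels).
Midpoint %ΔQ = (10890.94 − 9983.96)/10437.45 = 0.08690; midpoint %ΔI = (43100 − 46680)/44890 = -0.07975.
η = 0.08690 / -0.07975 = -1.090.

-1.090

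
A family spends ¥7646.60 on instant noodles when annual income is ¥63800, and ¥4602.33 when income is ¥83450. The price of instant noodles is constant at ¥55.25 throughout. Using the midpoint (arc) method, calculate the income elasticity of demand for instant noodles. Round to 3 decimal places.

With a constant price, Q₁ = 7646.60/55.25 = 138.400 and Q₂ = 4602.33/55.25 = 83.300 (equivalently, work directly with expenditure since P cancels).
Midpoint %ΔQ = (4602.33 − 7646.60)/6124.47 = -0.49707; midpoint %ΔI = (83450 − 63800)/73625 = 0.26689.
η = -0.49707 / 0.26689 = -1.862.

-1.862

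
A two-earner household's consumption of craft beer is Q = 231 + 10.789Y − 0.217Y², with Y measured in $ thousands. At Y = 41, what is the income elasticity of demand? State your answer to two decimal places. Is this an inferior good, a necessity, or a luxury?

-0.93 (inferior good)

At Y = 41: Q = 308.5720.
dQ/dY = 10.789 − 0.434Y = -7.00500.
η = (dQ/dY)·(Y/Q) = -7.00500 × (41/308.5720) = -0.93.
η < 0 ⇒ inferior good.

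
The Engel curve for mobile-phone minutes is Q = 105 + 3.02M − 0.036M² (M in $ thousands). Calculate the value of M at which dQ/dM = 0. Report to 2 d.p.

41.94

dQ/dM = 3.02 − 0.072M.
The good is inferior where dQ/dM < 0. Setting dQ/dM = 0 gives M = 3.02 / 0.072 = 41.94.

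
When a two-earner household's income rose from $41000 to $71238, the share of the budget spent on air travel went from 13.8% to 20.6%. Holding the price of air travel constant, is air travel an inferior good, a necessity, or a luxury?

luxury

The budget share rises as income rises, so η > 1.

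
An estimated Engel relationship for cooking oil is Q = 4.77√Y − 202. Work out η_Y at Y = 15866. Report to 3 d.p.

At Y = 15866: Q = 398.831.
dQ/dY = 4.77/(2√Y) = 0.0189345 at this income.
η = (dQ/dY)·(Y/Q) = 0.0189345 × (15866/398.831) = 0.753.

0.753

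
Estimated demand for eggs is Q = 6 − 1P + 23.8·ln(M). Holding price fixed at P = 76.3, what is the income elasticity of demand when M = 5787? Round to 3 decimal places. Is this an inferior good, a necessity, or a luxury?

At P = 76.3, M = 5787: Q = 135.888.
Holding P constant, ∂Q/∂M = 23.8/M = 0.00411267.
η_M = (∂Q/∂M)·(M/Q) = 0.00411267 × (5787/135.888) = 0.175.
Since 0 < η < 1, this is a necessity.

0.175 (necessity)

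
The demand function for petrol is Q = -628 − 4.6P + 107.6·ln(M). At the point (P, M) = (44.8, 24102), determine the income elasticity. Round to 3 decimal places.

At P = 44.8, M = 24102: Q = 251.609.
Holding P constant, ∂Q/∂M = 107.6/M = 0.00446436.
η_M = (∂Q/∂M)·(M/Q) = 0.00446436 × (24102/251.609) = 0.428.

0.428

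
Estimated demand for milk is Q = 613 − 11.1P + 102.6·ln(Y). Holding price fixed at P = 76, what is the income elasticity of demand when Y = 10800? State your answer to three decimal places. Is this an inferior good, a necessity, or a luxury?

0.142 (necessity)

At P = 76, Y = 10800: Q = 722.277.
Holding P constant, ∂Q/∂Y = 102.6/Y = 0.0095.
η_Y = (∂Q/∂Y)·(Y/Q) = 0.0095 × (10800/722.277) = 0.142.
Since 0 < η < 1, this is a necessity.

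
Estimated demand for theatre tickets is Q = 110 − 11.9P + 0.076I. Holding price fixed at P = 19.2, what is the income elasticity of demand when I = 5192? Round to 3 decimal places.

1.429

At P = 19.2, I = 5192: Q = 276.112.
Holding P constant, ∂Q/∂I = 0.076.
η_I = (∂Q/∂I)·(I/Q) = 0.076 × (5192/276.112) = 1.429.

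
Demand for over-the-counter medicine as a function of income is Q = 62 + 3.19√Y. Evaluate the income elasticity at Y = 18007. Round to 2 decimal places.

At Y = 18007: Q = 490.067.
dQ/dY = 3.19/(2√Y) = 0.0118861 at this income.
η = (dQ/dY)·(Y/Q) = 0.0118861 × (18007/490.067) = 0.44.

0.44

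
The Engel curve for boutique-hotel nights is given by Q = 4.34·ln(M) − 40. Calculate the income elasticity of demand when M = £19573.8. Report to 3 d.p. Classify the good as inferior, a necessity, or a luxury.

At M = 19573.8: Q = 2.888.
dQ/dM = 4.34/M = 0.000221725 at this income.
η = (dQ/dM)·(M/Q) = 0.000221725 × (19573.8/2.888) = 1.503.
Since η > 1, the good is a luxury.

1.503 (luxury)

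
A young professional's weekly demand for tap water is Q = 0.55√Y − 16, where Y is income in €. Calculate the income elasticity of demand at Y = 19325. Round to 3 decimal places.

0.632

At Y = 19325: Q = 60.458.
dQ/dY = 0.55/(2√Y) = 0.00197821 at this income.
η = (dQ/dY)·(Y/Q) = 0.00197821 × (19325/60.458) = 0.632.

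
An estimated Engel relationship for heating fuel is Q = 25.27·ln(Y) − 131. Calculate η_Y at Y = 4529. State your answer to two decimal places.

0.31

At Y = 4529: Q = 81.729.
dQ/dY = 25.27/Y = 0.0055796 at this income.
η = (dQ/dY)·(Y/Q) = 0.0055796 × (4529/81.729) = 0.31.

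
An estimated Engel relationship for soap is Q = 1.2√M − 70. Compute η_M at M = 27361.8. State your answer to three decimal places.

At M = 27361.8: Q = 128.497.
dQ/dM = 1.2/(2√M) = 0.00362726 at this income.
η = (dQ/dM)·(M/Q) = 0.00362726 × (27361.8/128.497) = 0.772.

0.772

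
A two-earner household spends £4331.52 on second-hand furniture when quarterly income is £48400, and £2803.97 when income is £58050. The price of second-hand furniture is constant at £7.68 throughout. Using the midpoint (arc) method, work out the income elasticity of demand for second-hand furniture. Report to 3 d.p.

With a constant price, Q₁ = 4331.52/7.68 = 564.000 and Q₂ = 2803.97/7.68 = 365.100 (equivalently, work directly with expenditure since P cancels).
Midpoint %ΔQ = (2803.97 − 4331.52)/3567.75 = -0.42816; midpoint %ΔI = (58050 − 48400)/53225 = 0.18131.
η = -0.42816 / 0.18131 = -2.362.

-2.362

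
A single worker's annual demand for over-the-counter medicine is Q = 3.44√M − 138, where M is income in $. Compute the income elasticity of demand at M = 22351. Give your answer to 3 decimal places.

0.683

At M = 22351: Q = 376.289.
dQ/dM = 3.44/(2√M) = 0.0115048 at this income.
η = (dQ/dM)·(M/Q) = 0.0115048 × (22351/376.289) = 0.683.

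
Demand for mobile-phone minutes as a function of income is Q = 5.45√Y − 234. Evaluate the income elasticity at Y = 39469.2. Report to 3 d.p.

At Y = 39469.2: Q = 848.744.
dQ/dY = 5.45/(2√Y) = 0.0137163 at this income.
η = (dQ/dY)·(Y/Q) = 0.0137163 × (39469.2/848.744) = 0.638.

0.638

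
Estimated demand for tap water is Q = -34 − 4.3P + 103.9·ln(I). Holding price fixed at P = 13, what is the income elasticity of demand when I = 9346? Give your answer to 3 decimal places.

At P = 13, I = 9346: Q = 860.027.
Holding P constant, ∂Q/∂I = 103.9/I = 0.0111171.
η_I = (∂Q/∂I)·(I/Q) = 0.0111171 × (9346/860.027) = 0.121.

0.121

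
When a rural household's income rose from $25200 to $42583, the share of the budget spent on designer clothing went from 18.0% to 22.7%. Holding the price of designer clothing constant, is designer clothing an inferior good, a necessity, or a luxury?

luxury

The budget share rises as income rises, so η > 1.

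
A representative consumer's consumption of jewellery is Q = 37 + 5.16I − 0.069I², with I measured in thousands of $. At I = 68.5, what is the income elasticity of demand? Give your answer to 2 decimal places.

-4.41

At I = 68.5: Q = 66.6948.
dQ/dI = 5.16 − 0.138I = -4.29300.
η = (dQ/dI)·(I/Q) = -4.29300 × (68.5/66.6948) = -4.41.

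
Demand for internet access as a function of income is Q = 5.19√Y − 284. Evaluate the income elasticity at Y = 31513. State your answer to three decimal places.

At Y = 31513: Q = 637.324.
dQ/dY = 5.19/(2√Y) = 0.0146182 at this income.
η = (dQ/dY)·(Y/Q) = 0.0146182 × (31513/637.324) = 0.723.

0.723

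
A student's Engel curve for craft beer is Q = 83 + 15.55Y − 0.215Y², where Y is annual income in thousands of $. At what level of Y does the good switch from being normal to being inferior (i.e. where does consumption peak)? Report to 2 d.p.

dQ/dY = 15.55 − 0.43Y.
The good is inferior where dQ/dY < 0. Setting dQ/dY = 0 gives Y = 15.55 / 0.43 = 36.16.

36.16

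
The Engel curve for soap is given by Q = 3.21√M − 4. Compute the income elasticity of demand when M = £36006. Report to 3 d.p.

At M = 36006: Q = 605.105.
dQ/dM = 3.21/(2√M) = 0.00845839 at this income.
η = (dQ/dM)·(M/Q) = 0.00845839 × (36006/605.105) = 0.503.

0.503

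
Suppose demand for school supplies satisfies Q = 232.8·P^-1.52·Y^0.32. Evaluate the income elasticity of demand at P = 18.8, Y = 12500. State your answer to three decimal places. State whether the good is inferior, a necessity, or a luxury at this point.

For a multiplicative demand Q = A·P^α·Y^β, the income elasticity is β everywhere.
Here β = 0.32, so η = 0.320.
Since 0 < η < 1, this is a necessity.

0.320 (necessity)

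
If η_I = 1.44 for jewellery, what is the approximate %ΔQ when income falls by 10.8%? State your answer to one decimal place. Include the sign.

-15.6%

%ΔQ ≈ η × %ΔI = 1.44 × (-10.8%) = -15.6%.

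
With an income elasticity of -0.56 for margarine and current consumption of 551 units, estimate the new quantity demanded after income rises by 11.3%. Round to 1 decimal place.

%ΔQ ≈ η × %ΔI = -0.56 × 11.3% = -6.328%.
New Q ≈ 551 × (1 − 0.06328) = 516.1.

516.1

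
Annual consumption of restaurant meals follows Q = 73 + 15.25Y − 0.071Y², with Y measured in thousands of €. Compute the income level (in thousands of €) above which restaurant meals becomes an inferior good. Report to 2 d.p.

107.39

dQ/dY = 15.25 − 0.142Y.
The good is inferior where dQ/dY < 0. Setting dQ/dY = 0 gives Y = 15.25 / 0.142 = 107.39.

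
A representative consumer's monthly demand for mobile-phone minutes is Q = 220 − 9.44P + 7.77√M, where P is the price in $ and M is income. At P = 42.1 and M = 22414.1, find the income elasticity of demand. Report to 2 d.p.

0.59

At P = 42.1, M = 22414.1: Q = 985.849.
Holding P constant, ∂Q/∂M = 7.77/(2√M) = 0.0259496.
η_M = (∂Q/∂M)·(M/Q) = 0.0259496 × (22414.1/985.849) = 0.59.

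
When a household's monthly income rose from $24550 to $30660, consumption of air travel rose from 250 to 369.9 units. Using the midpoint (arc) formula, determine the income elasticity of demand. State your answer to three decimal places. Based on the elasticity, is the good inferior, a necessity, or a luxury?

ΔQ = 369.9 − 250 = 119.9; midpoint Q̄ = (250 + 369.9)/2 = 309.95.
ΔI = 30660 − 24550 = 6110; midpoint Ī = (24550 + 30660)/2 = 27605.
η = (ΔQ/Q̄) ÷ (ΔI/Ī) = (119.9/309.95) ÷ (6110/27605) = 1.748.
η > 1 ⇒ luxury.

1.748 (luxury)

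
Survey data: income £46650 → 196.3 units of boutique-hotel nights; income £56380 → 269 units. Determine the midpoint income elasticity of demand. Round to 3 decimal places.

1.654

ΔQ = 269 − 196.3 = 72.7; midpoint Q̄ = (196.3 + 269)/2 = 232.65.
ΔI = 56380 − 46650 = 9730; midpoint Ī = (46650 + 56380)/2 = 51515.
η = (ΔQ/Q̄) ÷ (ΔI/Ī) = (72.7/232.65) ÷ (9730/51515) = 1.654.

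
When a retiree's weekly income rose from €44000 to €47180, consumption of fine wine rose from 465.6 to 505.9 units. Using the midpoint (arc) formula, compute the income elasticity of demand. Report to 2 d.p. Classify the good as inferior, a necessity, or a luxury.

ΔQ = 505.9 − 465.6 = 40.3; midpoint Q̄ = (465.6 + 505.9)/2 = 485.75.
ΔI = 47180 − 44000 = 3180; midpoint Ī = (44000 + 47180)/2 = 45590.
η = (ΔQ/Q̄) ÷ (ΔI/Ī) = (40.3/485.75) ÷ (3180/45590) = 1.19.
η > 1 ⇒ luxury.

1.19 (luxury)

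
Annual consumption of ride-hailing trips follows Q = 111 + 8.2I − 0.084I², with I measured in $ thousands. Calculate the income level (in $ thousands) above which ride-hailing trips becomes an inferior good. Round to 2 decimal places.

dQ/dI = 8.2 − 0.168I.
The good is inferior where dQ/dI < 0. Setting dQ/dI = 0 gives I = 8.2 / 0.168 = 48.81.

48.81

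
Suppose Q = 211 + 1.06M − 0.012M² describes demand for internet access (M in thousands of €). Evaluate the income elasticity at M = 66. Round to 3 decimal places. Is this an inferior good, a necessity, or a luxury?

At M = 66: Q = 228.6880.
dQ/dM = 1.06 − 0.024M = -0.52400.
η = (dQ/dM)·(M/Q) = -0.52400 × (66/228.6880) = -0.151.
η < 0 ⇒ inferior good.

-0.151 (inferior good)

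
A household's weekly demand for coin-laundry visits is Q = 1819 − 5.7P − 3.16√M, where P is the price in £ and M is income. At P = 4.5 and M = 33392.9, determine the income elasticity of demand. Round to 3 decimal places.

-0.237

At P = 4.5, M = 33392.9: Q = 1215.900.
Holding P constant, ∂Q/∂M = -3.16/(2√M) = -0.00864629.
η_M = (∂Q/∂M)·(M/Q) = -0.00864629 × (33392.9/1215.900) = -0.237.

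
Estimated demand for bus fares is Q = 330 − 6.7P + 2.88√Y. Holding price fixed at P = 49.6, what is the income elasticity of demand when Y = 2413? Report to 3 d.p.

At P = 49.6, Y = 2413: Q = 139.152.
Holding P constant, ∂Q/∂Y = 2.88/(2√Y) = 0.0293146.
η_Y = (∂Q/∂Y)·(Y/Q) = 0.0293146 × (2413/139.152) = 0.508.

0.508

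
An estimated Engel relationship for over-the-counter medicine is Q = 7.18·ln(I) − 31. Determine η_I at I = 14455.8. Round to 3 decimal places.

0.190

At I = 14455.8: Q = 37.776.
dQ/dI = 7.18/I = 0.000496686 at this income.
η = (dQ/dI)·(I/Q) = 0.000496686 × (14455.8/37.776) = 0.190.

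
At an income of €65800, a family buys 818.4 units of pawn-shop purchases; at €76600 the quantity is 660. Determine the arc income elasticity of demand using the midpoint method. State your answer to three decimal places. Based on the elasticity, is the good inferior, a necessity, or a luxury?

-1.413 (inferior good)

ΔQ = 660 − 818.4 = -158.4; midpoint Q̄ = (818.4 + 660)/2 = 739.2.
ΔI = 76600 − 65800 = 10800; midpoint Ī = (65800 + 76600)/2 = 71200.
η = (ΔQ/Q̄) ÷ (ΔI/Ī) = (-158.4/739.2) ÷ (10800/71200) = -1.413.
η < 0 ⇒ inferior good.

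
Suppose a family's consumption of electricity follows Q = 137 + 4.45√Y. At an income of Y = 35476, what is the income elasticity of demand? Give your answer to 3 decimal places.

At Y = 35476: Q = 975.161.
dQ/dY = 4.45/(2√Y) = 0.0118131 at this income.
η = (dQ/dY)·(Y/Q) = 0.0118131 × (35476/975.161) = 0.430.

0.430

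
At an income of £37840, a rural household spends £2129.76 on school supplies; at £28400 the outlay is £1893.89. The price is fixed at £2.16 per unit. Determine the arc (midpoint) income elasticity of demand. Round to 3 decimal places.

0.411

With a constant price, Q₁ = 2129.76/2.16 = 986.000 and Q₂ = 1893.89/2.16 = 876.801 (equivalently, work directly with expenditure since P cancels).
Midpoint %ΔQ = (1893.89 − 2129.76)/2011.83 = -0.11724; midpoint %ΔI = (28400 − 37840)/33120 = -0.28502.
η = -0.11724 / -0.28502 = 0.411.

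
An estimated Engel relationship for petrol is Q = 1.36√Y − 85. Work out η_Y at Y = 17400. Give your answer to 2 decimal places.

At Y = 17400: Q = 94.396.
dQ/dY = 1.36/(2√Y) = 0.00515507 at this income.
η = (dQ/dY)·(Y/Q) = 0.00515507 × (17400/94.396) = 0.95.

0.95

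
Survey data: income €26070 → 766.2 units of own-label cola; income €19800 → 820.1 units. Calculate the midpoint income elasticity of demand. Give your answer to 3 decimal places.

ΔQ = 820.1 − 766.2 = 53.9; midpoint Q̄ = (766.2 + 820.1)/2 = 793.15.
ΔI = 19800 − 26070 = -6270; midpoint Ī = (26070 + 19800)/2 = 22935.
η = (ΔQ/Q̄) ÷ (ΔI/Ī) = (53.9/793.15) ÷ (-6270/22935) = -0.249.

-0.249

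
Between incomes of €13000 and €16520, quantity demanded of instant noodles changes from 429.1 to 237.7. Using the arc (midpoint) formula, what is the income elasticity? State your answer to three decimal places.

ΔQ = 237.7 − 429.1 = -191.4; midpoint Q̄ = (429.1 + 237.7)/2 = 333.4.
ΔI = 16520 − 13000 = 3520; midpoint Ī = (13000 + 16520)/2 = 14760.
η = (ΔQ/Q̄) ÷ (ΔI/Ī) = (-191.4/333.4) ÷ (3520/14760) = -2.407.

-2.407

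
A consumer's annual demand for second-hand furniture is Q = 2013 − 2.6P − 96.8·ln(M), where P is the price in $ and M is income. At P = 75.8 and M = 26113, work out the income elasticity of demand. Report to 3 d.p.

At P = 75.8, M = 26113: Q = 831.446.
Holding P constant, ∂Q/∂M = -96.8/M = -0.00370697.
η_M = (∂Q/∂M)·(M/Q) = -0.00370697 × (26113/831.446) = -0.116.

-0.116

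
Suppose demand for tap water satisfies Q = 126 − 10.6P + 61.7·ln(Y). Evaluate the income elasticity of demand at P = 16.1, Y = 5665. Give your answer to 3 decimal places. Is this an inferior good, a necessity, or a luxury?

0.126 (necessity)

At P = 16.1, Y = 5665: Q = 488.555.
Holding P constant, ∂Q/∂Y = 61.7/Y = 0.0108914.
η_Y = (∂Q/∂Y)·(Y/Q) = 0.0108914 × (5665/488.555) = 0.126.
Since 0 < η < 1, this is a necessity.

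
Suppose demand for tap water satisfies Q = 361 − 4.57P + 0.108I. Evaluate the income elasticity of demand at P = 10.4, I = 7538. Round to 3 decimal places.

At P = 10.4, I = 7538: Q = 1127.576.
Holding P constant, ∂Q/∂I = 0.108.
η_I = (∂Q/∂I)·(I/Q) = 0.108 × (7538/1127.576) = 0.722.

0.722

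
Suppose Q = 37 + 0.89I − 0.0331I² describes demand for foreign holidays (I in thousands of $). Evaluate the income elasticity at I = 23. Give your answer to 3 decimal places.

-0.364

At I = 23: Q = 39.9601.
dQ/dI = 0.89 − 0.0662I = -0.63260.
η = (dQ/dI)·(I/Q) = -0.63260 × (23/39.9601) = -0.364.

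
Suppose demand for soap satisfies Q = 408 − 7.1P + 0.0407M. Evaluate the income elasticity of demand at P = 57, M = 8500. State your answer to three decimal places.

At P = 57, M = 8500: Q = 349.250.
Holding P constant, ∂Q/∂M = 0.0407.
η_M = (∂Q/∂M)·(M/Q) = 0.0407 × (8500/349.250) = 0.991.

0.991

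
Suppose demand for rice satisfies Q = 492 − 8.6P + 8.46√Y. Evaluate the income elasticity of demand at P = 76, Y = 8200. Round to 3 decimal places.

At P = 76, Y = 8200: Q = 604.486.
Holding P constant, ∂Q/∂Y = 8.46/(2√Y) = 0.0467125.
η_Y = (∂Q/∂Y)·(Y/Q) = 0.0467125 × (8200/604.486) = 0.634.

0.634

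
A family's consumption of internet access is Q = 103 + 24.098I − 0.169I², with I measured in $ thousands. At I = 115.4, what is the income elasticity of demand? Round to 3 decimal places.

-2.716

At I = 115.4: Q = 633.3092.
dQ/dI = 24.098 − 0.338I = -14.90720.
η = (dQ/dI)·(I/Q) = -14.90720 × (115.4/633.3092) = -2.716.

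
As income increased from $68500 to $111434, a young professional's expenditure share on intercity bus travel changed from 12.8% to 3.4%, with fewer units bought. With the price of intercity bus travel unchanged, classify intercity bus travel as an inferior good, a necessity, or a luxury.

Quantity demanded falls as income rises, so η < 0.

inferior good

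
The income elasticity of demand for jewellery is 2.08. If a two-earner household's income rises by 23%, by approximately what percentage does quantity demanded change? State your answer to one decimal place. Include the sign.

47.8%

%ΔQ ≈ η × %ΔI = 2.08 × 23% = 47.8%.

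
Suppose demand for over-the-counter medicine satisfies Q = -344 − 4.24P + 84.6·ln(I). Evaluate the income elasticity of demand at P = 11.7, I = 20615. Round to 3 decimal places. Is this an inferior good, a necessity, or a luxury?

0.189 (necessity)

At P = 11.7, I = 20615: Q = 446.789.
Holding P constant, ∂Q/∂I = 84.6/I = 0.00410381.
η_I = (∂Q/∂I)·(I/Q) = 0.00410381 × (20615/446.789) = 0.189.
Since 0 < η < 1, this is a necessity.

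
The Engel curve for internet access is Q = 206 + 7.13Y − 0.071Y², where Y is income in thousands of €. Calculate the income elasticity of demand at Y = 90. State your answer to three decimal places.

-1.865

At Y = 90: Q = 272.6000.
dQ/dY = 7.13 − 0.142Y = -5.65000.
η = (dQ/dY)·(Y/Q) = -5.65000 × (90/272.6000) = -1.865.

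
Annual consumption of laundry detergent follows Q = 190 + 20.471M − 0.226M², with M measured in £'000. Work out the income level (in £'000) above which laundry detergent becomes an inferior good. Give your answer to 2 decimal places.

dQ/dM = 20.471 − 0.452M.
The good is inferior where dQ/dM < 0. Setting dQ/dM = 0 gives M = 20.471 / 0.452 = 45.29.

45.29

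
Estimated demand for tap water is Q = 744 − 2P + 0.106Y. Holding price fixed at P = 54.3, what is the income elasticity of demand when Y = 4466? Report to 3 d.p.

At P = 54.3, Y = 4466: Q = 1108.796.
Holding P constant, ∂Q/∂Y = 0.106.
η_Y = (∂Q/∂Y)·(Y/Q) = 0.106 × (4466/1108.796) = 0.427.

0.427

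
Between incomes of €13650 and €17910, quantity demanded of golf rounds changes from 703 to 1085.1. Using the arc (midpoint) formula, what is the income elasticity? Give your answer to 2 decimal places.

ΔQ = 1085.1 − 703 = 382.1; midpoint Q̄ = (703 + 1085.1)/2 = 894.05.
ΔI = 17910 − 13650 = 4260; midpoint Ī = (13650 + 17910)/2 = 15780.
η = (ΔQ/Q̄) ÷ (ΔI/Ī) = (382.1/894.05) ÷ (4260/15780) = 1.58.

1.58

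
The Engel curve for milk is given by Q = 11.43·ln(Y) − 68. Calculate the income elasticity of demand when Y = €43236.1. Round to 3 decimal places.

0.212

At Y = 43236.1: Q = 54.009.
dQ/dY = 11.43/Y = 0.000264362 at this income.
η = (dQ/dY)·(Y/Q) = 0.000264362 × (43236.1/54.009) = 0.212.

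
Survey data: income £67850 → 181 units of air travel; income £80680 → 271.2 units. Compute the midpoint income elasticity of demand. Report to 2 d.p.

2.31

ΔQ = 271.2 − 181 = 90.2; midpoint Q̄ = (181 + 271.2)/2 = 226.1.
ΔI = 80680 − 67850 = 12830; midpoint Ī = (67850 + 80680)/2 = 74265.
η = (ΔQ/Q̄) ÷ (ΔI/Ī) = (90.2/226.1) ÷ (12830/74265) = 2.31.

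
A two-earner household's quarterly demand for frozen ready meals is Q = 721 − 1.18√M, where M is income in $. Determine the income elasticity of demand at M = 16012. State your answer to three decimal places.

At M = 16012: Q = 571.685.
dQ/dM = -1.18/(2√M) = -0.00466261 at this income.
η = (dQ/dM)·(M/Q) = -0.00466261 × (16012/571.685) = -0.131.

-0.131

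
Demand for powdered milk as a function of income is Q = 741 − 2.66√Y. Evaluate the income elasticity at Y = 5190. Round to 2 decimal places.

At Y = 5190: Q = 549.369.
dQ/dY = -2.66/(2√Y) = -0.0184615 at this income.
η = (dQ/dY)·(Y/Q) = -0.0184615 × (5190/549.369) = -0.17.

-0.17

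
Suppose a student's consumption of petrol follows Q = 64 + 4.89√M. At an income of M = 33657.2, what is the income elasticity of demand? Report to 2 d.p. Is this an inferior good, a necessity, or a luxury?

At M = 33657.2: Q = 961.114.
dQ/dM = 4.89/(2√M) = 0.0133272 at this income.
η = (dQ/dM)·(M/Q) = 0.0133272 × (33657.2/961.114) = 0.47.
Since 0 < η < 1, the good is a necessity.

0.47 (necessity)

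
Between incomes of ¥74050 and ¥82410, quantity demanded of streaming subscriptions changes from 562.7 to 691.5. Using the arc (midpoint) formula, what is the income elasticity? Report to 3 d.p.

1.922

ΔQ = 691.5 − 562.7 = 128.8; midpoint Q̄ = (562.7 + 691.5)/2 = 627.1.
ΔI = 82410 − 74050 = 8360; midpoint Ī = (74050 + 82410)/2 = 78230.
η = (ΔQ/Q̄) ÷ (ΔI/Ī) = (128.8/627.1) ÷ (8360/78230) = 1.922.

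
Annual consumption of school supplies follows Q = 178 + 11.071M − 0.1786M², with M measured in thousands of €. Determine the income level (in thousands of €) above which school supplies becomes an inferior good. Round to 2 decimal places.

dQ/dM = 11.071 − 0.3572M.
The good is inferior where dQ/dM < 0. Setting dQ/dM = 0 gives M = 11.071 / 0.3572 = 30.99.

30.99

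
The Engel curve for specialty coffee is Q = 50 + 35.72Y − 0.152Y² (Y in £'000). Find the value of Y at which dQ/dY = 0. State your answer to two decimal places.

dQ/dY = 35.72 − 0.304Y.
The good is inferior where dQ/dY < 0. Setting dQ/dY = 0 gives Y = 35.72 / 0.304 = 117.50.

117.50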